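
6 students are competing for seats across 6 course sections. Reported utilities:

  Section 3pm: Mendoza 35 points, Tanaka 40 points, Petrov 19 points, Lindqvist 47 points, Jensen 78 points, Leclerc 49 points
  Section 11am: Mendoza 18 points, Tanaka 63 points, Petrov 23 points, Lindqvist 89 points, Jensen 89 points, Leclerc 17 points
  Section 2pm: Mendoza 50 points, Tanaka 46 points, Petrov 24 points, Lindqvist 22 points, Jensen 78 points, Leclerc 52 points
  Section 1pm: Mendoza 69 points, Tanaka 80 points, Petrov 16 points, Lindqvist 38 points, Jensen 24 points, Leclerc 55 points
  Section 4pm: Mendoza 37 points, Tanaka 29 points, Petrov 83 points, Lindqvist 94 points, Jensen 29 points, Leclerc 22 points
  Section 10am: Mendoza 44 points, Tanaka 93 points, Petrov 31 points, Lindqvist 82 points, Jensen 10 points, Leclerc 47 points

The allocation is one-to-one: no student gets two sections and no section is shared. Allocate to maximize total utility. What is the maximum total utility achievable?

This is the linear assignment problem.
Optimal: Mendoza→Section 1pm (69 points), Tanaka→Section 10am (93 points), Petrov→Section 4pm (83 points), Lindqvist→Section 11am (89 points), Jensen→Section 3pm (78 points), Leclerc→Section 2pm (52 points) — total 69+93+83+89+78+52 = 464 points.
Every other assignment is strictly worse.

Max total: 464 points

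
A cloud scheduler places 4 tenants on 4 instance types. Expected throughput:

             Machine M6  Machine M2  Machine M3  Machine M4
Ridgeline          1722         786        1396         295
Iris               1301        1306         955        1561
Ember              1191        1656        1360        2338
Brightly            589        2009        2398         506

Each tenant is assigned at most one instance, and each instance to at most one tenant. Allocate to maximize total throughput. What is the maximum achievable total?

Maximum total: 7764 ops/s

Optimal: Ridgeline→Machine M6 (1722 ops/s), Iris→Machine M2 (1306 ops/s), Ember→Machine M4 (2338 ops/s), Brightly→Machine M3 (2398 ops/s) — total 1722+1306+2338+2398 = 7764 ops/s.
Row-greedy (each tenant in turn takes its best remaining instance) gives 7337 ops/s, worse by 427.
Next-best assignment: Ridgeline→Machine M6, Iris→Machine M4, Ember→Machine M2, Brightly→Machine M3 = 7337 ops/s.
Swapping Iris↔Ember (Iris→Machine M4 1561 ops/s, Ember→Machine M2 1656 ops/s) loses 427.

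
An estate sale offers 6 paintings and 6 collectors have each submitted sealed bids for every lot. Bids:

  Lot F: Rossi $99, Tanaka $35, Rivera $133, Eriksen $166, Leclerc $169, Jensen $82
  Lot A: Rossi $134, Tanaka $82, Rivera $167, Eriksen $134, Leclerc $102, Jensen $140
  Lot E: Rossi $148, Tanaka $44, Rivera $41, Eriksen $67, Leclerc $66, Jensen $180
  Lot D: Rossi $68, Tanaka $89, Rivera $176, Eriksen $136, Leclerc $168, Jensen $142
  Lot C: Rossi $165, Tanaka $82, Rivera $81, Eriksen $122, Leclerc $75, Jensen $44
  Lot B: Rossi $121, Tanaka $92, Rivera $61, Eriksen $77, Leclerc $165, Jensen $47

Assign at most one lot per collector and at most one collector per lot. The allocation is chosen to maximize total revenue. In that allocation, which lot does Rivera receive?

This is the linear assignment problem.
Optimal: Rossi→Lot C ($165), Tanaka→Lot B ($92), Rivera→Lot A ($167), Eriksen→Lot F ($166), Leclerc→Lot D ($168), Jensen→Lot E ($180) — total 165+92+167+166+168+180 = $938.
Row-greedy (each collector in turn takes its best remaining lot) gives $881, worse by 57.
Next-best assignment: Rossi→Lot C, Tanaka→Lot A, Rivera→Lot D, Eriksen→Lot F, Leclerc→Lot B, Jensen→Lot E = $934.
Rivera's own top lot is Lot D ($176), but forcing Rivera→Lot D and reassigning the rest optimally gives only $934 — worse by 4.

Rivera receives Lot A.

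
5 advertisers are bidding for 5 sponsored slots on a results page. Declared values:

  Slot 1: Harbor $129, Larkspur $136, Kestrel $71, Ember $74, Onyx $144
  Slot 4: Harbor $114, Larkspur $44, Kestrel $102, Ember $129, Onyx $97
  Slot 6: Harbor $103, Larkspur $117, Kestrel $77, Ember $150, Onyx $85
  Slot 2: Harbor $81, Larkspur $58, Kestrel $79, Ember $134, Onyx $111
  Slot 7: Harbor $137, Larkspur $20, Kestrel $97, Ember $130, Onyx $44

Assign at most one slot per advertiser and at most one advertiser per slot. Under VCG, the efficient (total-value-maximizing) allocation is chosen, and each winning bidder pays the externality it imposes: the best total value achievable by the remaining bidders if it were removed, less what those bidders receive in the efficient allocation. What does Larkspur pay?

Efficient allocation: Harbor→Slot 7 ($137), Larkspur→Slot 1 ($136), Kestrel→Slot 4 ($102), Ember→Slot 6 ($150), Onyx→Slot 2 ($111); total welfare W = $636.
Larkspur receives Slot 1 at value $136, so the others get W − 136 = $500.
Without Larkspur: best allocation of the remaining 4 bidders over all 5 slots is Harbor→Slot 7 ($137), Kestrel→Slot 4 ($102), Ember→Slot 6 ($150), Onyx→Slot 1 ($144), total $533.
VCG payment = (others' best without Larkspur) − (others' welfare with Larkspur) = 533 − 500 = $33.

Larkspur pays $33.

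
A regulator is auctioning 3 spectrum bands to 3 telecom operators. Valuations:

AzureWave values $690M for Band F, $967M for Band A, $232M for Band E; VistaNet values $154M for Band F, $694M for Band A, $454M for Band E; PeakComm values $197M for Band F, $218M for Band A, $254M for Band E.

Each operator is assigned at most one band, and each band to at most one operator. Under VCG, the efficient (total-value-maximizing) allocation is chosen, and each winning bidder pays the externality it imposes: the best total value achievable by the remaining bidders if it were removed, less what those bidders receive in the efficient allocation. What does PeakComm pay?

PeakComm pays $37M.

Efficient allocation: AzureWave→Band F ($690M), VistaNet→Band A ($694M), PeakComm→Band E ($254M); total welfare W = $1638M.
PeakComm receives Band E at value $254M, so the others get W − 254 = $1384M.
Without PeakComm: best allocation of the remaining 2 bidders over all 3 bands is AzureWave→Band A ($967M), VistaNet→Band E ($454M), total $1421M.
VCG payment = (others' best without PeakComm) − (others' welfare with PeakComm) = 1421 − 1384 = $37M.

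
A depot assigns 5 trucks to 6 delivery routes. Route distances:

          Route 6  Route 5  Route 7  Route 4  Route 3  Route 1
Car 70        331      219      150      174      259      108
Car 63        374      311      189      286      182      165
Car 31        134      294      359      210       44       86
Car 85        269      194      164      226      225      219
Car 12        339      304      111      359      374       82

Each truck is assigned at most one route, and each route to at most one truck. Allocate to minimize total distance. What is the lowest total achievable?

Minimum total: 683 km

Optimal: Car 70→Route 4 (174 km), Car 63→Route 7 (189 km), Car 31→Route 3 (44 km), Car 85→Route 5 (194 km), Car 12→Route 1 (82 km) — total 174+189+44+194+82 = 683 km.
Min-entry greedy (repeatedly take the single cheapest remaining cell) gives 756 km, worse by 73.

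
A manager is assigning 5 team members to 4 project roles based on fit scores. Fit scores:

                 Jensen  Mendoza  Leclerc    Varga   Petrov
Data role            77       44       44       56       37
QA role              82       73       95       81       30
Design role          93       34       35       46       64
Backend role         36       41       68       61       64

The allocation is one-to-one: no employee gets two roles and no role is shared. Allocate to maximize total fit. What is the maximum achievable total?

Maximum total: 308 pts

Optimal: Varga→Data role (56 pts), Leclerc→QA role (95 pts), Jensen→Design role (93 pts), Petrov→Backend role (64 pts) — total 56+95+93+64 = 308 pts.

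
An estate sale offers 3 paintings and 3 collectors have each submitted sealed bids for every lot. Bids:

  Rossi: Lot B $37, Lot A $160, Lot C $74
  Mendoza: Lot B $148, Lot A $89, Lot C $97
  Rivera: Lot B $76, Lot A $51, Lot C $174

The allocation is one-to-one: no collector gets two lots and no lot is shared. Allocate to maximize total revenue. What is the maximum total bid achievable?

Treat this as an assignment problem: match each collector to one lot.
Optimal: Rossi→Lot A ($160), Mendoza→Lot B ($148), Rivera→Lot C ($174) — total 160+148+174 = $482.
Swapping Mendoza↔Rossi (Mendoza→Lot A $89, Rossi→Lot B $37) loses 182.
No other one-to-one assignment exceeds $482.

Max total: $482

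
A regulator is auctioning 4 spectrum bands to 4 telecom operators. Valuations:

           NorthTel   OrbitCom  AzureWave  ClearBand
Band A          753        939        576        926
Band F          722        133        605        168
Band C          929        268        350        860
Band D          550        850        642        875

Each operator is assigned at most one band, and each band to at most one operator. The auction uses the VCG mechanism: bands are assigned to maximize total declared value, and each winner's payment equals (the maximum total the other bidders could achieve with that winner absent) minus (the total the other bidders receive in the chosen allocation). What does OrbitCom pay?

Efficient allocation: NorthTel→Band C ($929M), OrbitCom→Band A ($939M), AzureWave→Band F ($605M), ClearBand→Band D ($875M); total welfare W = $3348M.
OrbitCom receives Band A at value $939M, so the others get W − 939 = $2409M.
Without OrbitCom: best allocation of the remaining 3 bidders over all 4 bands is NorthTel→Band C ($929M), AzureWave→Band D ($642M), ClearBand→Band A ($926M), total $2497M.
VCG payment = (others' best without OrbitCom) − (others' welfare with OrbitCom) = 2497 − 2409 = $88M.

OrbitCom pays $88M.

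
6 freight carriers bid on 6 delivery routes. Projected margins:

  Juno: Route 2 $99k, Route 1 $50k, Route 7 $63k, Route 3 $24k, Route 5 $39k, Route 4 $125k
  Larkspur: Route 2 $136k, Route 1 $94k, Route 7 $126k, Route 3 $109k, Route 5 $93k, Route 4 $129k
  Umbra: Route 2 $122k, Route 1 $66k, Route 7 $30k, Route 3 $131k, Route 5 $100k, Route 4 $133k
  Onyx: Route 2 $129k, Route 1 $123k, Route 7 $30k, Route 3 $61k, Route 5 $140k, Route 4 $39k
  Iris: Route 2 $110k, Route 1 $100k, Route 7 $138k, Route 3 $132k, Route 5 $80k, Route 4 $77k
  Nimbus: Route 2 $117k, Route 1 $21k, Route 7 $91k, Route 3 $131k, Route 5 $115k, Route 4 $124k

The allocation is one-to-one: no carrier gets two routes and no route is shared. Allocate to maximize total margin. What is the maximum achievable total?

Max total: $768k

Optimal: Juno→Route 4 ($125k), Larkspur→Route 2 ($136k), Umbra→Route 3 ($131k), Onyx→Route 1 ($123k), Iris→Route 7 ($138k), Nimbus→Route 5 ($115k) — total 125+136+131+123+138+115 = $768k.
Max-entry greedy (repeatedly take the single best remaining cell) gives $728k, worse by 40.
Every other assignment is strictly worse.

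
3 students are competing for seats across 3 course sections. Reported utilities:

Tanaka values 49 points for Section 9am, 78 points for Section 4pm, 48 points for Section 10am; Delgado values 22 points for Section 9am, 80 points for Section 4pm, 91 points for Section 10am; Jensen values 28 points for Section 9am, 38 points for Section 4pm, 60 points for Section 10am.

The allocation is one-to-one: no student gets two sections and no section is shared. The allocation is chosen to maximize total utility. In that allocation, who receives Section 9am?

Optimal: Tanaka→Section 4pm (78 points), Delgado→Section 10am (91 points), Jensen→Section 9am (28 points) — total 78+91+28 = 197 points.
Swapping Delgado↔Jensen (Delgado→Section 9am 22 points, Jensen→Section 10am 60 points) loses 37.
Every other assignment is strictly worse.
Jensen's own top section is Section 10am (60 points), but forcing Jensen→Section 10am and reassigning the rest optimally gives only 189 points — worse by 8.

Jensen receives Section 9am.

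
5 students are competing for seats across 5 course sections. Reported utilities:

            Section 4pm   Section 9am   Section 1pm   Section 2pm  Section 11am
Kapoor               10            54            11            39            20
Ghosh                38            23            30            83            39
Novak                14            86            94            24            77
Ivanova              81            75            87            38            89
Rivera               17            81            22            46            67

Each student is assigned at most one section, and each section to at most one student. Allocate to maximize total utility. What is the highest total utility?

Optimal: Kapoor→Section 9am (54 points), Ghosh→Section 2pm (83 points), Novak→Section 1pm (94 points), Ivanova→Section 4pm (81 points), Rivera→Section 11am (67 points) — total 54+83+94+81+67 = 379 points.
Max-entry greedy (repeatedly take the single best remaining cell) gives 357 points, worse by 22.
Next-best assignment: Kapoor→Section 11am, Ghosh→Section 2pm, Novak→Section 1pm, Ivanova→Section 4pm, Rivera→Section 9am = 359 points.

Maximum total: 379 points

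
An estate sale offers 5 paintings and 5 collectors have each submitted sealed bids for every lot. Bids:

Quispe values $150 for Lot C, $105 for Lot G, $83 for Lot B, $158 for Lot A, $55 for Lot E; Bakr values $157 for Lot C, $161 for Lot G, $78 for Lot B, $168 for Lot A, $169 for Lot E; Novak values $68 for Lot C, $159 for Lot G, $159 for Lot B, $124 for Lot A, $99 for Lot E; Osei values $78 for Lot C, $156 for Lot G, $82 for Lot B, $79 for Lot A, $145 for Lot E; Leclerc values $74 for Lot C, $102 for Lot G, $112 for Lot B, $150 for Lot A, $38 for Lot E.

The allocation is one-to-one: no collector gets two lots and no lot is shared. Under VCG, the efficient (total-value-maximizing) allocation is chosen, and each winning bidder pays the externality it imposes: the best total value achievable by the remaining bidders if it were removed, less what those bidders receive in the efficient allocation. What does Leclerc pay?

Efficient allocation: Quispe→Lot C ($150), Bakr→Lot E ($169), Novak→Lot B ($159), Osei→Lot G ($156), Leclerc→Lot A ($150); total welfare W = $784.
Leclerc receives Lot A at value $150, so the others get W − 150 = $634.
Without Leclerc: best allocation of the remaining 4 bidders over all 5 lots is Quispe→Lot A ($158), Bakr→Lot E ($169), Novak→Lot B ($159), Osei→Lot G ($156), total $642.
VCG payment = (others' best without Leclerc) − (others' welfare with Leclerc) = 642 − 634 = $8.

Leclerc pays $8.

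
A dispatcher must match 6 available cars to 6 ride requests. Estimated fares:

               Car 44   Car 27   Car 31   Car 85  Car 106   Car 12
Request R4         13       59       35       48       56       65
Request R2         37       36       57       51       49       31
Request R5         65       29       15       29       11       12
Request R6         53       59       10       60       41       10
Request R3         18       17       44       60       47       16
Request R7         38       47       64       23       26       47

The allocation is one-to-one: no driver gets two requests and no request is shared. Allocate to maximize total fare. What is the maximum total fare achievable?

Optimal: Car 44→Request R5 ($65), Car 27→Request R6 ($59), Car 31→Request R7 ($64), Car 85→Request R3 ($60), Car 106→Request R2 ($49), Car 12→Request R4 ($65) — total 65+59+64+60+49+65 = $362.
Max-entry greedy (repeatedly take the single best remaining cell) gives $320, worse by 42.
Next-best assignment: Car 44→Request R5, Car 27→Request R6, Car 31→Request R7, Car 85→Request R2, Car 106→Request R3, Car 12→Request R4 = $351.
No other one-to-one assignment exceeds $362.

Maximum total: $362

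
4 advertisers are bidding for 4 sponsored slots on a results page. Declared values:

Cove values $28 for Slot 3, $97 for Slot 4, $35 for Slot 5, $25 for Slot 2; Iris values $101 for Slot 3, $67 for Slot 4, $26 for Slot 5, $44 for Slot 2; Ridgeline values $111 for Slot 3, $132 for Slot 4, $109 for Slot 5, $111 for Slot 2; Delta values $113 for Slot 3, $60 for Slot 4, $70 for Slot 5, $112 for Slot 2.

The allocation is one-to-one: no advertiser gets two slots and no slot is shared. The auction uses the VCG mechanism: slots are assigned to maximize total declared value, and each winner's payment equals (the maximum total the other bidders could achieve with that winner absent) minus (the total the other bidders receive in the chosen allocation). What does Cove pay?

Cove pays $23.

Efficient allocation: Cove→Slot 4 ($97), Iris→Slot 3 ($101), Ridgeline→Slot 5 ($109), Delta→Slot 2 ($112); total welfare W = $419.
Cove receives Slot 4 at value $97, so the others get W − 97 = $322.
Without Cove: best allocation of the remaining 3 bidders over all 4 slots is Iris→Slot 3 ($101), Ridgeline→Slot 4 ($132), Delta→Slot 2 ($112), total $345.
VCG payment = (others' best without Cove) − (others' welfare with Cove) = 345 − 322 = $23.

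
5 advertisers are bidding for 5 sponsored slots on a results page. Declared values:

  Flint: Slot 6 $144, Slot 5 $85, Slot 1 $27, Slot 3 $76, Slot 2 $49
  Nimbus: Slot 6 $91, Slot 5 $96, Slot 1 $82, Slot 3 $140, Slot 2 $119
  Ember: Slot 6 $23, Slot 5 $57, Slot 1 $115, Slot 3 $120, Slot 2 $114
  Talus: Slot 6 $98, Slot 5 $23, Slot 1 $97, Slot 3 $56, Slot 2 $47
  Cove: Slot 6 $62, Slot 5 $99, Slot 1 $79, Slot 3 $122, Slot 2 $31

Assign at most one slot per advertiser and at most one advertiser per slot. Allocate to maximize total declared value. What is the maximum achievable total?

This is a one-to-one assignment (maximum-weight bipartite matching).
Optimal: Flint→Slot 6 ($144), Nimbus→Slot 3 ($140), Ember→Slot 2 ($114), Talus→Slot 1 ($97), Cove→Slot 5 ($99) — total 144+140+114+97+99 = $594.
Column-greedy (each slot in turn goes to its best remaining advertiser) gives $545, worse by 49.
No other one-to-one assignment exceeds $594.

Max total: $594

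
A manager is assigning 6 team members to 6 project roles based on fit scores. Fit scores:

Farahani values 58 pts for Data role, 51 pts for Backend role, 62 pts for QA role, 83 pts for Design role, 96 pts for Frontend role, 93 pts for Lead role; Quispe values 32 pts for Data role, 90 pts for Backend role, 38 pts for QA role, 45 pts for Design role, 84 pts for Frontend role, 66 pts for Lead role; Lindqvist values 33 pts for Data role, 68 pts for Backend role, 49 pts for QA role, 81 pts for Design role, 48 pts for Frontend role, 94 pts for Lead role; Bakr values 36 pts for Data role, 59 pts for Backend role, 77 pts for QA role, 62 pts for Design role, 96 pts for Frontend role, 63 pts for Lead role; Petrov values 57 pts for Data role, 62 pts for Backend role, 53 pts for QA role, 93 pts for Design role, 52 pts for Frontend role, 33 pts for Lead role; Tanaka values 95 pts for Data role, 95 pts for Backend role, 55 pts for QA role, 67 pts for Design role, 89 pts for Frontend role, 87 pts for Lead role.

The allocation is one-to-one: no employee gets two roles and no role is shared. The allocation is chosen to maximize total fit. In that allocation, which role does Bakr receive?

Bakr receives QA role.

Optimal: Farahani→Frontend role (96 pts), Quispe→Backend role (90 pts), Lindqvist→Lead role (94 pts), Bakr→QA role (77 pts), Petrov→Design role (93 pts), Tanaka→Data role (95 pts) — total 96+90+94+77+93+95 = 545 pts.
Next-best assignment: Farahani→QA role, Quispe→Backend role, Lindqvist→Lead role, Bakr→Frontend role, Petrov→Design role, Tanaka→Data role = 530 pts.
No other one-to-one assignment exceeds 545 pts.
Bakr's own top role is Frontend role (96 pts), but forcing Bakr→Frontend role and reassigning the rest optimally gives only 530 pts — worse by 15.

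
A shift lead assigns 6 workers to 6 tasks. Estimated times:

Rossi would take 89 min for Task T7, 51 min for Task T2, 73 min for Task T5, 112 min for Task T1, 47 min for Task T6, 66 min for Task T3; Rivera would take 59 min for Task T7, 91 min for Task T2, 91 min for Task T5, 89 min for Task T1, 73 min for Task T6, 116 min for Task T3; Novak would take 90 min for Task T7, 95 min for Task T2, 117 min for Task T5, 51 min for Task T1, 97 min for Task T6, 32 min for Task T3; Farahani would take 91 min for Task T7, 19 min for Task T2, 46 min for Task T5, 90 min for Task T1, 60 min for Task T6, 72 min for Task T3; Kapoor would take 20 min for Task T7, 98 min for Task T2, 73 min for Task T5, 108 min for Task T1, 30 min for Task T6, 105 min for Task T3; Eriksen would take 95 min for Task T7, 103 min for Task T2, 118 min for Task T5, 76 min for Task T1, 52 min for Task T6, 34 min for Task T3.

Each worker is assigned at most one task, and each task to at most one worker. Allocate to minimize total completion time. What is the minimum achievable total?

Optimal: Rossi→Task T6 (47 min), Rivera→Task T5 (91 min), Novak→Task T1 (51 min), Farahani→Task T2 (19 min), Kapoor→Task T7 (20 min), Eriksen→Task T3 (34 min) — total 47+91+51+19+20+34 = 262 min.

Minimum total: 262 min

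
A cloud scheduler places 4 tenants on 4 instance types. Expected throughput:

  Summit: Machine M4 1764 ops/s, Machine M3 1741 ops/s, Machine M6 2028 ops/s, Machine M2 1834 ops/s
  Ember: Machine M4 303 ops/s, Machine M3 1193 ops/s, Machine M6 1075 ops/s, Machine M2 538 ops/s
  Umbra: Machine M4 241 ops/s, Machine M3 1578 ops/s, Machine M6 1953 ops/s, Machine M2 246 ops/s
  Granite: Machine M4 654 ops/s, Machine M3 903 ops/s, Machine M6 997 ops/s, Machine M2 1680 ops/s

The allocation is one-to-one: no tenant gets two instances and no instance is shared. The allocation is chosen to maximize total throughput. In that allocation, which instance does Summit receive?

Optimal: Summit→Machine M4 (1764 ops/s), Ember→Machine M3 (1193 ops/s), Umbra→Machine M6 (1953 ops/s), Granite→Machine M2 (1680 ops/s) — total 1764+1193+1953+1680 = 6590 ops/s.
Max-entry greedy (repeatedly take the single best remaining cell) gives 5589 ops/s, worse by 1001.
Next-best assignment: Summit→Machine M4, Ember→Machine M6, Umbra→Machine M3, Granite→Machine M2 = 6097 ops/s.
Checked against all permutations: 6590 ops/s is optimal.
Summit's own top instance is Machine M6 (2028 ops/s), but forcing Summit→Machine M6 and reassigning the rest optimally gives only 5589 ops/s — worse by 1001.

Summit receives Machine M4.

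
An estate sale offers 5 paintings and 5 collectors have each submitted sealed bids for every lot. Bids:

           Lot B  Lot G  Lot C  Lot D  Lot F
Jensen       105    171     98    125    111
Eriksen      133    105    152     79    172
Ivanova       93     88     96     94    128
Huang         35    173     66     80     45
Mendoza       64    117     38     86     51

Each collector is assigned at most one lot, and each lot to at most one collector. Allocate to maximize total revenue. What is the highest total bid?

Optimal: Jensen→Lot B ($105), Eriksen→Lot C ($152), Ivanova→Lot F ($128), Huang→Lot G ($173), Mendoza→Lot D ($86) — total 105+152+128+173+86 = $644.
Max-entry greedy (repeatedly take the single best remaining cell) gives $630, worse by 14.

Max total: $644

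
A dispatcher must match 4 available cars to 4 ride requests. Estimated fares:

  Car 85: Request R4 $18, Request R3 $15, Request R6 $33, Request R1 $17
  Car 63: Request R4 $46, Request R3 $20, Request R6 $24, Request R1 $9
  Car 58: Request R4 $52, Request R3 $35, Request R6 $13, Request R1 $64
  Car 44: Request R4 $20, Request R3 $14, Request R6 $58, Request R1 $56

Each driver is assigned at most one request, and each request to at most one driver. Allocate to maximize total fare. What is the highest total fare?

Optimal: Car 85→Request R3 ($15), Car 63→Request R4 ($46), Car 58→Request R1 ($64), Car 44→Request R6 ($58) — total 15+46+64+58 = $183.
Row-greedy (each driver in turn takes its best remaining request) gives $157, worse by 26.
Next-best assignment: Car 85→Request R6, Car 63→Request R4, Car 58→Request R3, Car 44→Request R1 = $170.
Swapping Car 85↔Car 58 (Car 85→Request R1 $17, Car 58→Request R3 $35) loses 27.

Max total: $183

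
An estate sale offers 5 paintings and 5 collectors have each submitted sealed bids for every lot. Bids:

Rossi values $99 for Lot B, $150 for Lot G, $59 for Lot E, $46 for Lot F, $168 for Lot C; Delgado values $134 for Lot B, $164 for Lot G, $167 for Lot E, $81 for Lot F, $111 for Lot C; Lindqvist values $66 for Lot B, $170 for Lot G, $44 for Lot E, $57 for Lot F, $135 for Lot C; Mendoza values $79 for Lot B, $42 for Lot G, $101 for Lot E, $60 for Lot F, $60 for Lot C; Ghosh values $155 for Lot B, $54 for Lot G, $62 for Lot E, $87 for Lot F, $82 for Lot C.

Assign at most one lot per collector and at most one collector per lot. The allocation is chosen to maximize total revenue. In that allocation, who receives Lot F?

Optimal: Rossi→Lot C ($168), Delgado→Lot E ($167), Lindqvist→Lot G ($170), Mendoza→Lot F ($60), Ghosh→Lot B ($155) — total 168+167+170+60+155 = $720.
Row-greedy (each collector in turn takes its best remaining lot) gives $671, worse by 49.
Swapping Ghosh↔Mendoza (Ghosh→Lot F $87, Mendoza→Lot B $79) loses 49.
No other one-to-one assignment exceeds $720.
Mendoza's own top lot is Lot E ($101), but forcing Mendoza→Lot E and reassigning the rest optimally gives only $675 — worse by 45.

Mendoza receives Lot F.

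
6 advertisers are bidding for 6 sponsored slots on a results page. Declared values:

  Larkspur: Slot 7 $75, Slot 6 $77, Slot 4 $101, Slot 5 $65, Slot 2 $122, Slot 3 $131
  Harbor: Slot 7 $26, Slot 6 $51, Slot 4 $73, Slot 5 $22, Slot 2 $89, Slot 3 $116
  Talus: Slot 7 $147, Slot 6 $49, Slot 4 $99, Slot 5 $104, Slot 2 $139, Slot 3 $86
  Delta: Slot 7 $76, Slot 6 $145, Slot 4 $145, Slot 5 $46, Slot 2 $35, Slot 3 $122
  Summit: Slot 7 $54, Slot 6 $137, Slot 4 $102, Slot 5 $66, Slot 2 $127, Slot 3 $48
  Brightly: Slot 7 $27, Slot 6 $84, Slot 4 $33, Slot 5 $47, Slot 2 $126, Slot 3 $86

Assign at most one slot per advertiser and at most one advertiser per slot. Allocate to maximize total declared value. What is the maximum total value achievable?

Optimal: Larkspur→Slot 5 ($65), Harbor→Slot 3 ($116), Talus→Slot 7 ($147), Delta→Slot 4 ($145), Summit→Slot 6 ($137), Brightly→Slot 2 ($126) — total 65+116+147+145+137+126 = $736.
Row-greedy (each advertiser in turn takes its best remaining slot) gives $661, worse by 75.
Every other assignment is strictly worse.

Max total: $736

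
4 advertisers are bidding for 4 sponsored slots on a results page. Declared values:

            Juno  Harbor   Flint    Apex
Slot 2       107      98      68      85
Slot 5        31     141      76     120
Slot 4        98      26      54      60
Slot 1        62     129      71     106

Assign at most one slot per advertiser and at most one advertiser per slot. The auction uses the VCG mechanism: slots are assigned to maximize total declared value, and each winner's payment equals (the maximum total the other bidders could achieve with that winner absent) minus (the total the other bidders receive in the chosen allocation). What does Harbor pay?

Harbor pays $12.

Efficient allocation: Juno→Slot 4 ($98), Harbor→Slot 1 ($129), Flint→Slot 2 ($68), Apex→Slot 5 ($120); total welfare W = $415.
Harbor receives Slot 1 at value $129, so the others get W − 129 = $286.
Without Harbor: best allocation of the remaining 3 bidders over all 4 slots is Juno→Slot 2 ($107), Flint→Slot 1 ($71), Apex→Slot 5 ($120), total $298.
VCG payment = (others' best without Harbor) − (others' welfare with Harbor) = 298 − 286 = $12.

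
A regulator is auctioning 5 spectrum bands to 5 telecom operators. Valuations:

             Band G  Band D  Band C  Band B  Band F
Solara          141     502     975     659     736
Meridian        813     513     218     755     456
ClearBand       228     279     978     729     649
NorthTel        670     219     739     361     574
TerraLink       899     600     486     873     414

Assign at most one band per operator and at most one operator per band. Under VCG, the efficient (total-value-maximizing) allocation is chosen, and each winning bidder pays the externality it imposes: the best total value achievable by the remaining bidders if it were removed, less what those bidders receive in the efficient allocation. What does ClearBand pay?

Efficient allocation: Solara→Band F ($736M), Meridian→Band D ($513M), ClearBand→Band C ($978M), NorthTel→Band G ($670M), TerraLink→Band B ($873M); total welfare W = $3770M.
ClearBand receives Band C at value $978M, so the others get W − 978 = $2792M.
Without ClearBand: best allocation of the remaining 4 bidders over all 5 bands is Solara→Band C ($975M), Meridian→Band G ($813M), NorthTel→Band F ($574M), TerraLink→Band B ($873M), total $3235M.
VCG payment = (others' best without ClearBand) − (others' welfare with ClearBand) = 3235 − 2792 = $443M.

ClearBand pays $443M.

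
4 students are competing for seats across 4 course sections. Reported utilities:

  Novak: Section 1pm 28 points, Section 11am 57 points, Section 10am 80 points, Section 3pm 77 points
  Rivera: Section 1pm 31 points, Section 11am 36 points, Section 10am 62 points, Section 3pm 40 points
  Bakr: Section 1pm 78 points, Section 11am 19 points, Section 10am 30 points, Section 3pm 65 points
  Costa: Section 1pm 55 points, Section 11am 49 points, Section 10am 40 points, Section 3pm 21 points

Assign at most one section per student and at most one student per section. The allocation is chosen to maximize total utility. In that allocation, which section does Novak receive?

Novak receives Section 3pm.

Optimal: Novak→Section 3pm (77 points), Rivera→Section 10am (62 points), Bakr→Section 1pm (78 points), Costa→Section 11am (49 points) — total 77+62+78+49 = 266 points.
Swapping Novak↔Bakr (Novak→Section 1pm 28 points, Bakr→Section 3pm 65 points) loses 62.
Every other assignment is strictly worse.
Novak's own top section is Section 10am (80 points), but forcing Novak→Section 10am and reassigning the rest optimally gives only 247 points — worse by 19.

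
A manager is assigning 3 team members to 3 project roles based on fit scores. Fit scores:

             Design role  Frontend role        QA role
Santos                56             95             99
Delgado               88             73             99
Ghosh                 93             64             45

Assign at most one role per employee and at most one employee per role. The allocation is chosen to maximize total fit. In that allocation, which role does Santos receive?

Treat this as an assignment problem: match each employee to one role.
Optimal: Santos→Frontend role (95 pts), Delgado→QA role (99 pts), Ghosh→Design role (93 pts) — total 95+99+93 = 287 pts.
Row-greedy (each employee in turn takes its best remaining role) gives 251 pts, worse by 36.
Swapping Ghosh↔Delgado (Ghosh→QA role 45 pts, Delgado→Design role 88 pts) loses 59.
Checked against all permutations: 287 pts is optimal.
Santos's own top role is QA role (99 pts), but forcing Santos→QA role and reassigning the rest optimally gives only 265 pts — worse by 22.

Santos receives Frontend role.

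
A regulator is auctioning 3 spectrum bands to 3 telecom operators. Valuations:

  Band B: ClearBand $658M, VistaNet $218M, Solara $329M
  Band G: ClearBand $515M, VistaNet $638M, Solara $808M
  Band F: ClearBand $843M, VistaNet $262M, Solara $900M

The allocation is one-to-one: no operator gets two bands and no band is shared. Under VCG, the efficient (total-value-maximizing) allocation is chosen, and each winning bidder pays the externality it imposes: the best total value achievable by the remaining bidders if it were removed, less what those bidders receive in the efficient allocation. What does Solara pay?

Efficient allocation: ClearBand→Band B ($658M), VistaNet→Band G ($638M), Solara→Band F ($900M); total welfare W = $2196M.
Solara receives Band F at value $900M, so the others get W − 900 = $1296M.
Without Solara: best allocation of the remaining 2 bidders over all 3 bands is ClearBand→Band F ($843M), VistaNet→Band G ($638M), total $1481M.
VCG payment = (others' best without Solara) − (others' welfare with Solara) = 1481 − 1296 = $185M.

Solara pays $185M.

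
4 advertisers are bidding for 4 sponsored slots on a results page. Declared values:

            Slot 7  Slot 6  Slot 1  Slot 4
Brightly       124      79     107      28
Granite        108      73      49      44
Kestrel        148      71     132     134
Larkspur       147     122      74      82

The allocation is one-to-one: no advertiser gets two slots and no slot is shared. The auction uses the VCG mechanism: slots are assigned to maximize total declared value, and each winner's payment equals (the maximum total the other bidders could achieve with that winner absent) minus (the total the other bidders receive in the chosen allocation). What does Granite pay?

Granite pays $25.

Efficient allocation: Brightly→Slot 1 ($107), Granite→Slot 7 ($108), Kestrel→Slot 4 ($134), Larkspur→Slot 6 ($122); total welfare W = $471.
Granite receives Slot 7 at value $108, so the others get W − 108 = $363.
Without Granite: best allocation of the remaining 3 bidders over all 4 slots is Brightly→Slot 1 ($107), Kestrel→Slot 4 ($134), Larkspur→Slot 7 ($147), total $388.
VCG payment = (others' best without Granite) − (others' welfare with Granite) = 388 − 363 = $25.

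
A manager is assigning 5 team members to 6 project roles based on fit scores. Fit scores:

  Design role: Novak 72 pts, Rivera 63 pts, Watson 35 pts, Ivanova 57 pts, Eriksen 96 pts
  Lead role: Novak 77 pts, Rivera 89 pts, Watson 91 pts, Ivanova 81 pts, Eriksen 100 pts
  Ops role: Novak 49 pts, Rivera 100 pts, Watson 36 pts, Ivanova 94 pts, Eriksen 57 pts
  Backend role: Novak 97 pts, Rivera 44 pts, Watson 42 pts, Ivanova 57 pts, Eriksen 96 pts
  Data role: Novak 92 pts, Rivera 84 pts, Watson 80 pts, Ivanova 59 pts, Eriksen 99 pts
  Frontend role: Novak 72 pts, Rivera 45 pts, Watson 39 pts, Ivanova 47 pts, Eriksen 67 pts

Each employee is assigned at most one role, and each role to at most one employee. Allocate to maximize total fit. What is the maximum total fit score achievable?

Maximum total: 462 pts

This is a one-to-one assignment (maximum-weight bipartite matching).
Optimal: Novak→Backend role (97 pts), Rivera→Data role (84 pts), Watson→Lead role (91 pts), Ivanova→Ops role (94 pts), Eriksen→Design role (96 pts) — total 97+84+91+94+96 = 462 pts.
Swapping Rivera↔Novak (Rivera→Backend role 44 pts, Novak→Data role 92 pts) loses 45.
Every other assignment is strictly worse.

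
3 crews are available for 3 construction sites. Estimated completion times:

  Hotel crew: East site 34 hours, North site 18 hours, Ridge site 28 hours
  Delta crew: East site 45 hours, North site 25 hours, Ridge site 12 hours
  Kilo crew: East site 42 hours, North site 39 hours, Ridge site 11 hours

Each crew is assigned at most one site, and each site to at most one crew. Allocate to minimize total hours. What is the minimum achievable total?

Minimum total: 70 hours

This is a one-to-one assignment (minimum-cost bipartite matching).
Optimal: Hotel crew→East site (34 hours), Delta crew→North site (25 hours), Kilo crew→Ridge site (11 hours) — total 34+25+11 = 70 hours.
Row-greedy (each crew in turn takes its cheapest remaining site) gives 72 hours, worse by 2.
Next-best assignment: Hotel crew→North site, Delta crew→Ridge site, Kilo crew→East site = 72 hours.
No other one-to-one assignment undercuts 70 hours.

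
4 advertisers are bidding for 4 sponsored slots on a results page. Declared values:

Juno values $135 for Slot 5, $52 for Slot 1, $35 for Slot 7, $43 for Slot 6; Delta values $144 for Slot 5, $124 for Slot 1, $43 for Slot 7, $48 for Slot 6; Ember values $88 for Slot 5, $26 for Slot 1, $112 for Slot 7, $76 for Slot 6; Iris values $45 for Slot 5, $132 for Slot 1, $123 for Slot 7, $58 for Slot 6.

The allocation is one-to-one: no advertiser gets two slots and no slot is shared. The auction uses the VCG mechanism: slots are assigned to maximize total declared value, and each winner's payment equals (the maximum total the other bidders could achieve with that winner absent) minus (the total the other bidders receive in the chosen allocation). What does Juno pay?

Juno pays $65.

Efficient allocation: Juno→Slot 5 ($135), Delta→Slot 1 ($124), Ember→Slot 6 ($76), Iris→Slot 7 ($123); total welfare W = $458.
Juno receives Slot 5 at value $135, so the others get W − 135 = $323.
Without Juno: best allocation of the remaining 3 bidders over all 4 slots is Delta→Slot 5 ($144), Ember→Slot 7 ($112), Iris→Slot 1 ($132), total $388.
VCG payment = (others' best without Juno) − (others' welfare with Juno) = 388 − 323 = $65.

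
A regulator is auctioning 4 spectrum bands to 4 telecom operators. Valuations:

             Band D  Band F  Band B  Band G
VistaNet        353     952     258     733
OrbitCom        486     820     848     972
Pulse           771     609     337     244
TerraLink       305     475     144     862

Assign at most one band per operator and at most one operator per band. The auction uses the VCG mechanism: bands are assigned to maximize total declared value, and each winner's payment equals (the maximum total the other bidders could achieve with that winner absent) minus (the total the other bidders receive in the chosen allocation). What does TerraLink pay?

Efficient allocation: VistaNet→Band F ($952M), OrbitCom→Band B ($848M), Pulse→Band D ($771M), TerraLink→Band G ($862M); total welfare W = $3433M.
TerraLink receives Band G at value $862M, so the others get W − 862 = $2571M.
Without TerraLink: best allocation of the remaining 3 bidders over all 4 bands is VistaNet→Band F ($952M), OrbitCom→Band G ($972M), Pulse→Band D ($771M), total $2695M.
VCG payment = (others' best without TerraLink) − (others' welfare with TerraLink) = 2695 − 2571 = $124M.

TerraLink pays $124M.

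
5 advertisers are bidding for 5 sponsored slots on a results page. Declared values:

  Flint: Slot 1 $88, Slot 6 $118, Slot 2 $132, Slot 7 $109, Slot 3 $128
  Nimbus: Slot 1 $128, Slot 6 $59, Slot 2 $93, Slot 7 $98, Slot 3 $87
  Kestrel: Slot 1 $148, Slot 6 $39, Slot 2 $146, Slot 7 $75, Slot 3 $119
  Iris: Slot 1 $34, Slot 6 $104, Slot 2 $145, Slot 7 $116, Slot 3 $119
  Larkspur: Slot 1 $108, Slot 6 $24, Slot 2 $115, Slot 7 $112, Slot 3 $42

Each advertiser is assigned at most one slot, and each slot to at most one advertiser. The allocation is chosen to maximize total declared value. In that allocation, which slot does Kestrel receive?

Kestrel receives Slot 2.

This is a one-to-one assignment (maximum-weight bipartite matching).
Optimal: Flint→Slot 6 ($118), Nimbus→Slot 1 ($128), Kestrel→Slot 2 ($146), Iris→Slot 3 ($119), Larkspur→Slot 7 ($112) — total 118+128+146+119+112 = $623.
Max-entry greedy (repeatedly take the single best remaining cell) gives $592, worse by 31.
Every other assignment is strictly worse.
Kestrel's own top slot is Slot 1 ($148), but forcing Kestrel→Slot 1 and reassigning the rest optimally gives only $610 — worse by 13.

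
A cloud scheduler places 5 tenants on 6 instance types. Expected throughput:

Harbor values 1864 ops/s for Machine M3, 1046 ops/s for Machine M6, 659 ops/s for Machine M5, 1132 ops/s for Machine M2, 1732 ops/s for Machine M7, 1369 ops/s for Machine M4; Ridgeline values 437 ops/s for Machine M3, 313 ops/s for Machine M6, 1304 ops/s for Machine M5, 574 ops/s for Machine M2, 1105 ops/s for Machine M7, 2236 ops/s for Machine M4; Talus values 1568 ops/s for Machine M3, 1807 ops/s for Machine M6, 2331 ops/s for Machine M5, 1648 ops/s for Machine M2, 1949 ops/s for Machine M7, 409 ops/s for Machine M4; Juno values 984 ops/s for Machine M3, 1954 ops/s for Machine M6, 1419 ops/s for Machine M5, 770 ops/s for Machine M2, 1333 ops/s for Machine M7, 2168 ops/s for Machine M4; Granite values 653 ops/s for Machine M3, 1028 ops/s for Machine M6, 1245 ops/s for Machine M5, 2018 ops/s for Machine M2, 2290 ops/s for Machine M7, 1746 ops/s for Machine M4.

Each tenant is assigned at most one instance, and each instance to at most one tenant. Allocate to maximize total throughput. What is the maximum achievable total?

Maximum total: 10675 ops/s

Treat this as an assignment problem: match each tenant to one instance.
Optimal: Harbor→Machine M3 (1864 ops/s), Ridgeline→Machine M4 (2236 ops/s), Talus→Machine M5 (2331 ops/s), Juno→Machine M6 (1954 ops/s), Granite→Machine M7 (2290 ops/s) — total 1864+2236+2331+1954+2290 = 10675 ops/s.
Column-greedy (each instance in turn goes to its best remaining tenant) gives 9272 ops/s, worse by 1403.
Swapping Granite↔Talus (Granite→Machine M5 1245 ops/s, Talus→Machine M7 1949 ops/s) loses 1427.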